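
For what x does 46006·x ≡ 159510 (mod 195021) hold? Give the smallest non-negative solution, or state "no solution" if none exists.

9075

First find gcd(46006, 195021):
195021 = 4·46006 + 10997
46006 = 4·10997 + 2018
10997 = 5·2018 + 907
2018 = 2·907 + 204
907 = 4·204 + 91
204 = 2·91 + 22
91 = 4·22 + 3
22 = 7·3 + 1
3 = 3·1 + 0
gcd = 1, so a unique solution mod 195021 exists.
Back-substitute for the Bézout coefficients:
1 = 22 − 7·3
1 = −7·91 + 29·22
1 = 29·204 − 65·91
1 = −65·907 + 289·204
1 = 289·2018 − 643·907
1 = −643·10997 + 3504·2018
1 = 3504·46006 − 14659·10997
1 = −14659·195021 + 62140·46006
So 46006·(62140) ≡ 1 (mod 195021), giving 46006⁻¹ ≡ 62140.
x ≡ 46006⁻¹·159510 ≡ 62140·159510 ≡ 9075 (mod 195021).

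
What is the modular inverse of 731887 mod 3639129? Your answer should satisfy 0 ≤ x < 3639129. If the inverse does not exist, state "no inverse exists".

Euclidean algorithm on 3639129, 731887:
3639129 = 4·731887 + 711581
731887 = 1·711581 + 20306
711581 = 35·20306 + 871
20306 = 23·871 + 273
871 = 3·273 + 52
273 = 5·52 + 13
52 = 4·13 + 0
gcd(731887, 3639129) = 13 ≠ 1, so 731887 has no multiplicative inverse modulo 3639129.

no inverse exists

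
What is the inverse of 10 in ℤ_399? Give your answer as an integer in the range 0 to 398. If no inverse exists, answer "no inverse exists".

40

Apply the Euclidean algorithm to 399 and 10:
399 = 39·10 + 9
10 = 1·9 + 1
9 = 9·1 + 0
The gcd is 1. Working backward:
1 = 10 − 9
1 = −399 + 40·10
So 10·40 ≡ 1 (mod 399).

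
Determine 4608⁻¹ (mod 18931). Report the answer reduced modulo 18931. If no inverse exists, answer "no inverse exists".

13430

Extended Euclidean algorithm:
18931 = 4*4608 + 499
4608 = 9*499 + 117
499 = 4*117 + 31
117 = 3*31 + 24
31 = 1*24 + 7
24 = 3*7 + 3
7 = 2*3 + 1
3 = 3*1 + 0
Since gcd(4608, 18931) = 1, back-substitute to write 1 as a combination:
1 = 7 − 2·3
1 = −2·24 + 7·7
1 = 7·31 − 9·24
1 = −9·117 + 34·31
1 = 34·499 − 145·117
1 = −145·4608 + 1339·499
1 = 1339·18931 − 5501·4608
So 4608·(-5501) ≡ 1 (mod 18931), and -5501 ≡ 13430 (mod 18931).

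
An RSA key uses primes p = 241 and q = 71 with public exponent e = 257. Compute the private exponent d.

13793

φ(n) = (p−1)(q−1) = 240·70 = 16800.
Need d with 257·d ≡ 1 (mod 16800). Apply the extended Euclidean algorithm:
16800 = 65×257 + 95
257 = 2×95 + 67
95 = 1×67 + 28
67 = 2×28 + 11
28 = 2×11 + 6
11 = 1×6 + 5
6 = 1×5 + 1
5 = 5×1 + 0
Back-substitute:
1 = 6 − 5
1 = −11 + 2·6
1 = 2·28 − 5·11
1 = −5·67 + 12·28
1 = 12·95 − 17·67
1 = −17·257 + 46·95
1 = 46·16800 − 3007·257
So 257·(-3007) ≡ 1 (mod 16800), hence d ≡ -3007 ≡ 13793 (mod 16800).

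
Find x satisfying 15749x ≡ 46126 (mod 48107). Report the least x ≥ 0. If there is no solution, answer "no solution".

1741

First find gcd(15749, 48107):
48107 = 3·15749 + 860
15749 = 18·860 + 269
860 = 3·269 + 53
269 = 5·53 + 4
53 = 13·4 + 1
4 = 4·1 + 0
gcd = 1, so a unique solution mod 48107 exists.
Back-substitute for the Bézout coefficients:
1 = 53 − 13·4
1 = −13·269 + 66·53
1 = 66·860 − 211·269
1 = −211·15749 + 3864·860
1 = 3864·48107 − 11803·15749
So 15749·(-11803) ≡ 1 (mod 48107), giving 15749⁻¹ ≡ 36304.
x ≡ 15749⁻¹·46126 ≡ 36304·46126 ≡ 1741 (mod 48107).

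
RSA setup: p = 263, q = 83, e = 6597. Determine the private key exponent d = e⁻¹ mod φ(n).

φ(n) = (p−1)(q−1) = 262·82 = 21484.
Need d with 6597·d ≡ 1 (mod 21484). Apply the extended Euclidean algorithm:
21484 = 3×6597 + 1693
6597 = 3×1693 + 1518
1693 = 1×1518 + 175
1518 = 8×175 + 118
175 = 1×118 + 57
118 = 2×57 + 4
57 = 14×4 + 1
4 = 4×1 + 0
Back-substitute:
1 = 57 − 14·4
1 = −14·118 + 29·57
1 = 29·175 − 43·118
1 = −43·1518 + 373·175
1 = 373·1693 − 416·1518
1 = −416·6597 + 1621·1693
1 = 1621·21484 − 5279·6597
So 6597·(-5279) ≡ 1 (mod 21484), hence d ≡ -5279 ≡ 16205 (mod 21484).

16205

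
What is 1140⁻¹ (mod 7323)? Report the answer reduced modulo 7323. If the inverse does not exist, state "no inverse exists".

no inverse exists

Compute gcd(1140, 7323):
7323 = 6·1140 + 483
1140 = 2·483 + 174
483 = 2·174 + 135
174 = 1·135 + 39
135 = 3·39 + 18
39 = 2·18 + 3
18 = 6·3 + 0
gcd(1140, 7323) = 3 ≠ 1, so 1140 has no multiplicative inverse modulo 7323.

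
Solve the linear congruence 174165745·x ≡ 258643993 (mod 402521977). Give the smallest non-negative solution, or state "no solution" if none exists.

no solution

gcd(174165745, 402521977):
402521977 = 2×174165745 + 54190487
174165745 = 3×54190487 + 11594284
54190487 = 4×11594284 + 7813351
11594284 = 1×7813351 + 3780933
7813351 = 2×3780933 + 251485
3780933 = 15×251485 + 8658
251485 = 29×8658 + 403
8658 = 21×403 + 195
403 = 2×195 + 13
195 = 15×13 + 0
gcd = 13, but 13 ∤ 258643993, so the congruence has no solution.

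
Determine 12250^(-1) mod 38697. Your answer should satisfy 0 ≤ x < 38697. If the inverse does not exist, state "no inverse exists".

Extended Euclidean algorithm:
38697 = 3*12250 + 1947
12250 = 6*1947 + 568
1947 = 3*568 + 243
568 = 2*243 + 82
243 = 2*82 + 79
82 = 1*79 + 3
79 = 26*3 + 1
3 = 3*1 + 0
gcd = 1, so the inverse exists. Back-substitute:
1 = 79 − 26·3
1 = −26·82 + 27·79
1 = 27·243 − 80·82
1 = −80·568 + 187·243
1 = 187·1947 − 641·568
1 = −641·12250 + 4033·1947
1 = 4033·38697 − 12740·12250
Thus 12250·(-12740) ≡ 1 (mod 38697); reducing, -12740 mod 38697 = 25957.

25957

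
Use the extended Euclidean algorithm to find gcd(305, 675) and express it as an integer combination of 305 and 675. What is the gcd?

Apply Euclid's algorithm to 675 and 305:
675 = 2*305 + 65
305 = 4*65 + 45
65 = 1*45 + 20
45 = 2*20 + 5
20 = 4*5 + 0
gcd(305, 675) = 5.
Working backward:
5 = 45 − 2·20
5 = −2·65 + 3·45
5 = 3·305 − 14·65
5 = −14·675 + 31·305
So 5 = (-14)·675 + (31)·305.

5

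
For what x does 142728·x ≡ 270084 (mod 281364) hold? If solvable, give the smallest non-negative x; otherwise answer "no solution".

First find gcd(142728, 281364):
281364 = 1×142728 + 138636
142728 = 1×138636 + 4092
138636 = 33×4092 + 3600
4092 = 1×3600 + 492
3600 = 7×492 + 156
492 = 3×156 + 24
156 = 6×24 + 12
24 = 2×12 + 0
gcd = 12 and 12 | 270084, so solutions exist. Divide through by 12: 11894x ≡ 22507 (mod 23447).
Now find 11894⁻¹ mod 23447:
23447 = 1×11894 + 11553
11894 = 1×11553 + 341
11553 = 33×341 + 300
341 = 1×300 + 41
300 = 7×41 + 13
41 = 3×13 + 2
13 = 6×2 + 1
2 = 2×1 + 0
Back-substitute:
1 = 13 − 6·2
1 = −6·41 + 19·13
1 = 19·300 − 139·41
1 = −139·341 + 158·300
1 = 158·11553 − 5353·341
1 = −5353·11894 + 5511·11553
1 = 5511·23447 − 10864·11894
So 11894·(-10864) ≡ 1 (mod 23447), i.e. 11894⁻¹ ≡ 12583.
Then x ≡ 12583·22507 ≡ 12715 (mod 23447); the smallest non-negative solution is x = 12715.

12715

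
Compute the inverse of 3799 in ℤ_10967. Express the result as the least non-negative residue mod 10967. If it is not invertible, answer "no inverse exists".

8187

gcd(10967, 3799) by repeated division:
10967 = 2×3799 + 3369
3799 = 1×3369 + 430
3369 = 7×430 + 359
430 = 1×359 + 71
359 = 5×71 + 4
71 = 17×4 + 3
4 = 1×3 + 1
3 = 3×1 + 0
The gcd is 1. Working backward:
1 = 4 − 3
1 = −71 + 18·4
1 = 18·359 − 91·71
1 = −91·430 + 109·359
1 = 109·3369 − 854·430
1 = −854·3799 + 963·3369
1 = 963·10967 − 2780·3799
So 3799·(-2780) ≡ 1 (mod 10967), and -2780 ≡ 8187 (mod 10967).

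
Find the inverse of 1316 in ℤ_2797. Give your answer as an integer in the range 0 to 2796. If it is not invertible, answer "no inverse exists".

Apply the Euclidean algorithm to 2797 and 1316:
2797 = 2·1316 + 165
1316 = 7·165 + 161
165 = 1·161 + 4
161 = 40·4 + 1
4 = 4·1 + 0
The gcd is 1. Working backward:
1 = 161 − 40·4
1 = −40·165 + 41·161
1 = 41·1316 − 327·165
1 = −327·2797 + 695·1316
So 1316·695 ≡ 1 (mod 2797).

695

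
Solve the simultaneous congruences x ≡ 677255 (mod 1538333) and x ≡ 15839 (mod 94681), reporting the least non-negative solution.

Write x = 677255 + 1538333·k. Then 1538333·k ≡ 15839 − 677255 ≡ 1351 (mod 94681).
Need 1538333⁻¹ mod 94681. Extended Euclid on (94681, 23437):
94681 = 4*23437 + 933
23437 = 25*933 + 112
933 = 8*112 + 37
112 = 3*37 + 1
37 = 37*1 + 0
Back-substitute:
1 = 112 − 3·37
1 = −3·933 + 25·112
1 = 25·23437 − 628·933
1 = −628·94681 + 2537·23437
1538333⁻¹ ≡ 2537 (mod 94681), so k ≡ 2537·1351 ≡ 18971 (mod 94681).
x = 677255 + 1538333·18971 = 29184392598.

29184392598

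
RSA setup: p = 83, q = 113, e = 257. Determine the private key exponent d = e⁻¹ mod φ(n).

φ(n) = (p−1)(q−1) = 82·112 = 9184.
Need d with 257·d ≡ 1 (mod 9184). Apply the extended Euclidean algorithm:
9184 = 35·257 + 189
257 = 1·189 + 68
189 = 2·68 + 53
68 = 1·53 + 15
53 = 3·15 + 8
15 = 1·8 + 7
8 = 1·7 + 1
7 = 7·1 + 0
Back-substitute:
1 = 8 − 7
1 = −15 + 2·8
1 = 2·53 − 7·15
1 = −7·68 + 9·53
1 = 9·189 − 25·68
1 = −25·257 + 34·189
1 = 34·9184 − 1215·257
So 257·(-1215) ≡ 1 (mod 9184), hence d ≡ -1215 ≡ 7969 (mod 9184).

7969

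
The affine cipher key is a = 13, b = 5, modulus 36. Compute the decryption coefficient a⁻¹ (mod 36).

Extended Euclidean algorithm:
36 = 2×13 + 10
13 = 1×10 + 3
10 = 3×3 + 1
3 = 3×1 + 0
gcd = 1, so the inverse exists. Back-substitute:
1 = 10 − 3·3
1 = −3·13 + 4·10
1 = 4·36 − 11·13
So 13·(-11) ≡ 1 (mod 36), and -11 ≡ 25 (mod 36).

25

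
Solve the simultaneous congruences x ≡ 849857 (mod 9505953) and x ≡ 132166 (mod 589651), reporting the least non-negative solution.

Write x = 849857 + 9505953·k. Then 9505953·k ≡ 132166 − 849857 ≡ 461611 (mod 589651).
Need 9505953⁻¹ mod 589651. Extended Euclid on (589651, 71537):
589651 = 8×71537 + 17355
71537 = 4×17355 + 2117
17355 = 8×2117 + 419
2117 = 5×419 + 22
419 = 19×22 + 1
22 = 22×1 + 0
Back-substitute:
1 = 419 − 19·22
1 = −19·2117 + 96·419
1 = 96·17355 − 787·2117
1 = −787·71537 + 3244·17355
1 = 3244·589651 − 26739·71537
9505953⁻¹ ≡ 562912 (mod 589651), so k ≡ 562912·461611 ≡ 147854 (mod 589651).
x = 849857 + 9505953·147854 = 1405494024719.

1405494024719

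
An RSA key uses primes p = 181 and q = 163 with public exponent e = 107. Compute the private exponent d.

5723

φ(n) = (p−1)(q−1) = 180·162 = 29160.
Need d with 107·d ≡ 1 (mod 29160). Apply the extended Euclidean algorithm:
29160 = 272·107 + 56
107 = 1·56 + 51
56 = 1·51 + 5
51 = 10·5 + 1
5 = 5·1 + 0
Back-substitute:
1 = 51 − 10·5
1 = −10·56 + 11·51
1 = 11·107 − 21·56
1 = −21·29160 + 5723·107
So 107·5723 ≡ 1 (mod 29160), hence d = 5723.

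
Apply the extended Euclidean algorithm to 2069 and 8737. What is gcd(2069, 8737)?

1

Euclidean algorithm:
8737 = 4*2069 + 461
2069 = 4*461 + 225
461 = 2*225 + 11
225 = 20*11 + 5
11 = 2*5 + 1
5 = 5*1 + 0
gcd(2069, 8737) = 1.
Back-substituting:
1 = 11 − 2·5
1 = −2·225 + 41·11
1 = 41·461 − 84·225
1 = −84·2069 + 377·461
1 = 377·8737 − 1592·2069
So 1 = (377)·8737 + (-1592)·2069.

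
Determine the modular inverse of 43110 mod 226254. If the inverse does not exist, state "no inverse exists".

no inverse exists

Compute gcd(43110, 226254):
226254 = 5×43110 + 10704
43110 = 4×10704 + 294
10704 = 36×294 + 120
294 = 2×120 + 54
120 = 2×54 + 12
54 = 4×12 + 6
12 = 2×6 + 0
Since gcd = 6 > 1, 43110 is not a unit mod 226254.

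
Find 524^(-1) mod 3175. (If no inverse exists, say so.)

gcd(3175, 524) by repeated division:
3175 = 6·524 + 31
524 = 16·31 + 28
31 = 1·28 + 3
28 = 9·3 + 1
3 = 3·1 + 0
The gcd is 1. Working backward:
1 = 28 − 9·3
1 = −9·31 + 10·28
1 = 10·524 − 169·31
1 = −169·3175 + 1024·524
So 524·1024 ≡ 1 (mod 3175).

1024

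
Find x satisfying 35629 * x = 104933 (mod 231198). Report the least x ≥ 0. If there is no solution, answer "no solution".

no solution

gcd(35629, 231198):
231198 = 6·35629 + 17424
35629 = 2·17424 + 781
17424 = 22·781 + 242
781 = 3·242 + 55
242 = 4·55 + 22
55 = 2·22 + 11
22 = 2·11 + 0
gcd = 11, but 11 ∤ 104933, so the congruence has no solution.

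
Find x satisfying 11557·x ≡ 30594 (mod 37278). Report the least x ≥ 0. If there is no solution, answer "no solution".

30036

First find gcd(11557, 37278):
37278 = 3*11557 + 2607
11557 = 4*2607 + 1129
2607 = 2*1129 + 349
1129 = 3*349 + 82
349 = 4*82 + 21
82 = 3*21 + 19
21 = 1*19 + 2
19 = 9*2 + 1
2 = 2*1 + 0
gcd = 1, so a unique solution mod 37278 exists.
Back-substitute for the Bézout coefficients:
1 = 19 − 9·2
1 = −9·21 + 10·19
1 = 10·82 − 39·21
1 = −39·349 + 166·82
1 = 166·1129 − 537·349
1 = −537·2607 + 1240·1129
1 = 1240·11557 − 5497·2607
1 = −5497·37278 + 17731·11557
So 11557·(17731) ≡ 1 (mod 37278), giving 11557⁻¹ ≡ 17731.
x ≡ 11557⁻¹·30594 ≡ 17731·30594 ≡ 30036 (mod 37278).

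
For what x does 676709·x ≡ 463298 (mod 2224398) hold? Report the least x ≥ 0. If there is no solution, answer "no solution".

First find gcd(676709, 2224398):
2224398 = 3*676709 + 194271
676709 = 3*194271 + 93896
194271 = 2*93896 + 6479
93896 = 14*6479 + 3190
6479 = 2*3190 + 99
3190 = 32*99 + 22
99 = 4*22 + 11
22 = 2*11 + 0
gcd = 11 and 11 | 463298, so solutions exist. Divide through by 11: 61519x ≡ 42118 (mod 202218).
Now find 61519⁻¹ mod 202218:
202218 = 3*61519 + 17661
61519 = 3*17661 + 8536
17661 = 2*8536 + 589
8536 = 14*589 + 290
589 = 2*290 + 9
290 = 32*9 + 2
9 = 4*2 + 1
2 = 2*1 + 0
Back-substitute:
1 = 9 − 4·2
1 = −4·290 + 129·9
1 = 129·589 − 262·290
1 = −262·8536 + 3797·589
1 = 3797·17661 − 7856·8536
1 = −7856·61519 + 27365·17661
1 = 27365·202218 − 89951·61519
So 61519·(-89951) ≡ 1 (mod 202218), i.e. 61519⁻¹ ≡ 112267.
Then x ≡ 112267·42118 ≡ 200230 (mod 202218); the smallest non-negative solution is x = 200230.

200230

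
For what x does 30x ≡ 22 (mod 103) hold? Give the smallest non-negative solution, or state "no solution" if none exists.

First find gcd(30, 103):
103 = 3·30 + 13
30 = 2·13 + 4
13 = 3·4 + 1
4 = 4·1 + 0
gcd = 1, so a unique solution mod 103 exists.
Back-substitute for the Bézout coefficients:
1 = 13 − 3·4
1 = −3·30 + 7·13
1 = 7·103 − 24·30
So 30·(-24) ≡ 1 (mod 103), giving 30⁻¹ ≡ 79.
x ≡ 30⁻¹·22 ≡ 79·22 ≡ 90 (mod 103).

90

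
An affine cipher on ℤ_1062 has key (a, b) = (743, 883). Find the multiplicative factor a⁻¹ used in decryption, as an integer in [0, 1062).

263

Apply the Euclidean algorithm to 1062 and 743:
1062 = 1·743 + 319
743 = 2·319 + 105
319 = 3·105 + 4
105 = 26·4 + 1
4 = 4·1 + 0
gcd = 1, so the inverse exists. Back-substitute:
1 = 105 − 26·4
1 = −26·319 + 79·105
1 = 79·743 − 184·319
1 = −184·1062 + 263·743
So 743·263 ≡ 1 (mod 1062).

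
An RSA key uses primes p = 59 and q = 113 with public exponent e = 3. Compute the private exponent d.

4331

φ(n) = (p−1)(q−1) = 58·112 = 6496.
Need d with 3·d ≡ 1 (mod 6496). Apply the extended Euclidean algorithm:
6496 = 2165*3 + 1
3 = 3*1 + 0
Back-substitute:
1 = 6496 − 2165·3
So 3·(-2165) ≡ 1 (mod 6496), hence d ≡ -2165 ≡ 4331 (mod 6496).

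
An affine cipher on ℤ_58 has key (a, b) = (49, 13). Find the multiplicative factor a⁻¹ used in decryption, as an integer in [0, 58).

Run Euclid on (58, 49):
58 = 1*49 + 9
49 = 5*9 + 4
9 = 2*4 + 1
4 = 4*1 + 0
gcd = 1, so the inverse exists. Back-substitute:
1 = 9 − 2·4
1 = −2·49 + 11·9
1 = 11·58 − 13·49
Hence 49⁻¹ ≡ -13 ≡ 45 (mod 58).

45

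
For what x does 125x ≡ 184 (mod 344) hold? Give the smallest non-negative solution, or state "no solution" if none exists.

40

First find gcd(125, 344):
344 = 2×125 + 94
125 = 1×94 + 31
94 = 3×31 + 1
31 = 31×1 + 0
gcd = 1, so a unique solution mod 344 exists.
Back-substitute for the Bézout coefficients:
1 = 94 − 3·31
1 = −3·125 + 4·94
1 = 4·344 − 11·125
So 125·(-11) ≡ 1 (mod 344), giving 125⁻¹ ≡ 333.
x ≡ 125⁻¹·184 ≡ 333·184 ≡ 40 (mod 344).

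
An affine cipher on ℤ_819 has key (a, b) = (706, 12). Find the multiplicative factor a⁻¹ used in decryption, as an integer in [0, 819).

Extended Euclidean algorithm:
819 = 1×706 + 113
706 = 6×113 + 28
113 = 4×28 + 1
28 = 28×1 + 0
gcd = 1, so the inverse exists. Back-substitute:
1 = 113 − 4·28
1 = −4·706 + 25·113
1 = 25·819 − 29·706
Thus 706·(-29) ≡ 1 (mod 819); reducing, -29 mod 819 = 790.

790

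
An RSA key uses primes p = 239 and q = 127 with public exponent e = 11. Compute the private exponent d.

13631

φ(n) = (p−1)(q−1) = 238·126 = 29988.
Need d with 11·d ≡ 1 (mod 29988). Apply the extended Euclidean algorithm:
29988 = 2726·11 + 2
11 = 5·2 + 1
2 = 2·1 + 0
Back-substitute:
1 = 11 − 5·2
1 = −5·29988 + 13631·11
So 11·13631 ≡ 1 (mod 29988), hence d = 13631.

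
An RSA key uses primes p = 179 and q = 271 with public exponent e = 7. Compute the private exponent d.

φ(n) = (p−1)(q−1) = 178·270 = 48060.
Need d with 7·d ≡ 1 (mod 48060). Apply the extended Euclidean algorithm:
48060 = 6865*7 + 5
7 = 1*5 + 2
5 = 2*2 + 1
2 = 2*1 + 0
Back-substitute:
1 = 5 − 2·2
1 = −2·7 + 3·5
1 = 3·48060 − 20597·7
So 7·(-20597) ≡ 1 (mod 48060), hence d ≡ -20597 ≡ 27463 (mod 48060).

27463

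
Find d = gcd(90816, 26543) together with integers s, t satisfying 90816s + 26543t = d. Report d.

11

Euclidean algorithm:
90816 = 3·26543 + 11187
26543 = 2·11187 + 4169
11187 = 2·4169 + 2849
4169 = 1·2849 + 1320
2849 = 2·1320 + 209
1320 = 6·209 + 66
209 = 3·66 + 11
66 = 6·11 + 0
gcd(90816, 26543) = 11.
Express as a combination:
11 = 209 − 3·66
11 = −3·1320 + 19·209
11 = 19·2849 − 41·1320
11 = −41·4169 + 60·2849
11 = 60·11187 − 161·4169
11 = −161·26543 + 382·11187
11 = 382·90816 − 1307·26543
So 11 = (382)·90816 + (-1307)·26543.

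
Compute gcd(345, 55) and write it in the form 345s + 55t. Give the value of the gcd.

5

Apply Euclid's algorithm to 345 and 55:
345 = 6·55 + 15
55 = 3·15 + 10
15 = 1·10 + 5
10 = 2·5 + 0
gcd(345, 55) = 5.
Working backward:
5 = 15 − 10
5 = −55 + 4·15
5 = 4·345 − 25·55
So 5 = (4)·345 + (-25)·55.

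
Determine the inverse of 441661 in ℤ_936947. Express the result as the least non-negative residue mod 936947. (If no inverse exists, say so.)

Euclidean algorithm on 936947, 441661:
936947 = 2*441661 + 53625
441661 = 8*53625 + 12661
53625 = 4*12661 + 2981
12661 = 4*2981 + 737
2981 = 4*737 + 33
737 = 22*33 + 11
33 = 3*11 + 0
gcd(441661, 936947) = 11 ≠ 1, so 441661 has no multiplicative inverse modulo 936947.

no inverse exists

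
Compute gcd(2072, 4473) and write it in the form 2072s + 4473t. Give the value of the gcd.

Apply Euclid's algorithm to 4473 and 2072:
4473 = 2×2072 + 329
2072 = 6×329 + 98
329 = 3×98 + 35
98 = 2×35 + 28
35 = 1×28 + 7
28 = 4×7 + 0
gcd(2072, 4473) = 7.
Back-substituting:
7 = 35 − 28
7 = −98 + 3·35
7 = 3·329 − 10·98
7 = −10·2072 + 63·329
7 = 63·4473 − 136·2072
So 7 = (63)·4473 + (-136)·2072.

7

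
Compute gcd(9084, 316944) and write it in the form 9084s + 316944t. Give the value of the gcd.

Repeated division:
316944 = 34*9084 + 8088
9084 = 1*8088 + 996
8088 = 8*996 + 120
996 = 8*120 + 36
120 = 3*36 + 12
36 = 3*12 + 0
gcd(9084, 316944) = 12.
Express as a combination:
12 = 120 − 3·36
12 = −3·996 + 25·120
12 = 25·8088 − 203·996
12 = −203·9084 + 228·8088
12 = 228·316944 − 7955·9084
So 12 = (228)·316944 + (-7955)·9084.

12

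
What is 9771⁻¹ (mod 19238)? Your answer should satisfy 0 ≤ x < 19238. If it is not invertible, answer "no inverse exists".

12973

gcd(19238, 9771) by repeated division:
19238 = 1·9771 + 9467
9771 = 1·9467 + 304
9467 = 31·304 + 43
304 = 7·43 + 3
43 = 14·3 + 1
3 = 3·1 + 0
gcd = 1, so the inverse exists. Back-substitute:
1 = 43 − 14·3
1 = −14·304 + 99·43
1 = 99·9467 − 3083·304
1 = −3083·9771 + 3182·9467
1 = 3182·19238 − 6265·9771
So 9771·(-6265) ≡ 1 (mod 19238), and -6265 ≡ 12973 (mod 19238).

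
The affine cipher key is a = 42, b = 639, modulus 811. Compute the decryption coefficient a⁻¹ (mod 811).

560

Run Euclid on (811, 42):
811 = 19×42 + 13
42 = 3×13 + 3
13 = 4×3 + 1
3 = 3×1 + 0
The gcd is 1. Working backward:
1 = 13 − 4·3
1 = −4·42 + 13·13
1 = 13·811 − 251·42
Hence 42⁻¹ ≡ -251 ≡ 560 (mod 811).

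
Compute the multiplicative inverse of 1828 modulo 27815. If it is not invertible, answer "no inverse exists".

gcd(27815, 1828) by repeated division:
27815 = 15·1828 + 395
1828 = 4·395 + 248
395 = 1·248 + 147
248 = 1·147 + 101
147 = 1·101 + 46
101 = 2·46 + 9
46 = 5·9 + 1
9 = 9·1 + 0
Since gcd(1828, 27815) = 1, back-substitute to write 1 as a combination:
1 = 46 − 5·9
1 = −5·101 + 11·46
1 = 11·147 − 16·101
1 = −16·248 + 27·147
1 = 27·395 − 43·248
1 = −43·1828 + 199·395
1 = 199·27815 − 3028·1828
Hence 1828⁻¹ ≡ -3028 ≡ 24787 (mod 27815).

24787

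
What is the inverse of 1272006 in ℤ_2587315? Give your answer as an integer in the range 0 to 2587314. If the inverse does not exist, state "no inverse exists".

Apply the Euclidean algorithm to 2587315 and 1272006:
2587315 = 2×1272006 + 43303
1272006 = 29×43303 + 16219
43303 = 2×16219 + 10865
16219 = 1×10865 + 5354
10865 = 2×5354 + 157
5354 = 34×157 + 16
157 = 9×16 + 13
16 = 1×13 + 3
13 = 4×3 + 1
3 = 3×1 + 0
gcd = 1, so the inverse exists. Back-substitute:
1 = 13 − 4·3
1 = −4·16 + 5·13
1 = 5·157 − 49·16
1 = −49·5354 + 1671·157
1 = 1671·10865 − 3391·5354
1 = −3391·16219 + 5062·10865
1 = 5062·43303 − 13515·16219
1 = −13515·1272006 + 396997·43303
1 = 396997·2587315 − 807509·1272006
Hence 1272006⁻¹ ≡ -807509 ≡ 1779806 (mod 2587315).

1779806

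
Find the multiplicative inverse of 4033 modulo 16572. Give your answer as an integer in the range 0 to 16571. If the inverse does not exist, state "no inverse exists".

Extended Euclidean algorithm:
16572 = 4×4033 + 440
4033 = 9×440 + 73
440 = 6×73 + 2
73 = 36×2 + 1
2 = 2×1 + 0
Since gcd(4033, 16572) = 1, back-substitute to write 1 as a combination:
1 = 73 − 36·2
1 = −36·440 + 217·73
1 = 217·4033 − 1989·440
1 = −1989·16572 + 8173·4033
So 4033·8173 ≡ 1 (mod 16572).

8173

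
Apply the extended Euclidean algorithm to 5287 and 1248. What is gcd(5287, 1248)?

Repeated division:
5287 = 4·1248 + 295
1248 = 4·295 + 68
295 = 4·68 + 23
68 = 2·23 + 22
23 = 1·22 + 1
22 = 22·1 + 0
gcd(5287, 1248) = 1.
Express as a combination:
1 = 23 − 22
1 = −68 + 3·23
1 = 3·295 − 13·68
1 = −13·1248 + 55·295
1 = 55·5287 − 233·1248
So 1 = (55)·5287 + (-233)·1248.

1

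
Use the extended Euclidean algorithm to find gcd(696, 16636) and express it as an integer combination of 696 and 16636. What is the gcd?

4

Euclidean algorithm:
16636 = 23·696 + 628
696 = 1·628 + 68
628 = 9·68 + 16
68 = 4·16 + 4
16 = 4·4 + 0
gcd(696, 16636) = 4.
Working backward:
4 = 68 − 4·16
4 = −4·628 + 37·68
4 = 37·696 − 41·628
4 = −41·16636 + 980·696
So 4 = (-41)·16636 + (980)·696.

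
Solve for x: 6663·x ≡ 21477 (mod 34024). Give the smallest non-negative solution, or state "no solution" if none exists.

First find gcd(6663, 34024):
34024 = 5*6663 + 709
6663 = 9*709 + 282
709 = 2*282 + 145
282 = 1*145 + 137
145 = 1*137 + 8
137 = 17*8 + 1
8 = 8*1 + 0
gcd = 1, so a unique solution mod 34024 exists.
Back-substitute for the Bézout coefficients:
1 = 137 − 17·8
1 = −17·145 + 18·137
1 = 18·282 − 35·145
1 = −35·709 + 88·282
1 = 88·6663 − 827·709
1 = −827·34024 + 4223·6663
So 6663·(4223) ≡ 1 (mod 34024), giving 6663⁻¹ ≡ 4223.
x ≡ 6663⁻¹·21477 ≡ 4223·21477 ≡ 23411 (mod 34024).

23411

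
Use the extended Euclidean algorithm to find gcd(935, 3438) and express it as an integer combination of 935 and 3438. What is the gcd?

Apply Euclid's algorithm to 3438 and 935:
3438 = 3*935 + 633
935 = 1*633 + 302
633 = 2*302 + 29
302 = 10*29 + 12
29 = 2*12 + 5
12 = 2*5 + 2
5 = 2*2 + 1
2 = 2*1 + 0
gcd(935, 3438) = 1.
Working backward:
1 = 5 − 2·2
1 = −2·12 + 5·5
1 = 5·29 − 12·12
1 = −12·302 + 125·29
1 = 125·633 − 262·302
1 = −262·935 + 387·633
1 = 387·3438 − 1423·935
So 1 = (387)·3438 + (-1423)·935.

1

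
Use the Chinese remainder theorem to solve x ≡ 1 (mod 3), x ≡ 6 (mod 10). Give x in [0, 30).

Write x = 1 + 3·k. Then 3·k ≡ 6 − 1 ≡ 5 (mod 10).
Need 3⁻¹ mod 10. Extended Euclid on (10, 3):
10 = 3·3 + 1
3 = 3·1 + 0
Back-substitute:
1 = 10 − 3·3
3⁻¹ ≡ 7 (mod 10), so k ≡ 7·5 ≡ 5 (mod 10).
x = 1 + 3·5 = 16.

16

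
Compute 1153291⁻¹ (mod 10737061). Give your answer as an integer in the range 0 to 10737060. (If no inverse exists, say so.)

4957362

Run Euclid on (10737061, 1153291):
10737061 = 9×1153291 + 357442
1153291 = 3×357442 + 80965
357442 = 4×80965 + 33582
80965 = 2×33582 + 13801
33582 = 2×13801 + 5980
13801 = 2×5980 + 1841
5980 = 3×1841 + 457
1841 = 4×457 + 13
457 = 35×13 + 2
13 = 6×2 + 1
2 = 2×1 + 0
The gcd is 1. Working backward:
1 = 13 − 6·2
1 = −6·457 + 211·13
1 = 211·1841 − 850·457
1 = −850·5980 + 2761·1841
1 = 2761·13801 − 6372·5980
1 = −6372·33582 + 15505·13801
1 = 15505·80965 − 37382·33582
1 = −37382·357442 + 165033·80965
1 = 165033·1153291 − 532481·357442
1 = −532481·10737061 + 4957362·1153291
So 1153291·4957362 ≡ 1 (mod 10737061).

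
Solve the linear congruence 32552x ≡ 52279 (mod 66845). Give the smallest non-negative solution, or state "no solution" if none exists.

13762

First find gcd(32552, 66845):
66845 = 2*32552 + 1741
32552 = 18*1741 + 1214
1741 = 1*1214 + 527
1214 = 2*527 + 160
527 = 3*160 + 47
160 = 3*47 + 19
47 = 2*19 + 9
19 = 2*9 + 1
9 = 9*1 + 0
gcd = 1, so a unique solution mod 66845 exists.
Back-substitute for the Bézout coefficients:
1 = 19 − 2·9
1 = −2·47 + 5·19
1 = 5·160 − 17·47
1 = −17·527 + 56·160
1 = 56·1214 − 129·527
1 = −129·1741 + 185·1214
1 = 185·32552 − 3459·1741
1 = −3459·66845 + 7103·32552
So 32552·(7103) ≡ 1 (mod 66845), giving 32552⁻¹ ≡ 7103.
x ≡ 32552⁻¹·52279 ≡ 7103·52279 ≡ 13762 (mod 66845).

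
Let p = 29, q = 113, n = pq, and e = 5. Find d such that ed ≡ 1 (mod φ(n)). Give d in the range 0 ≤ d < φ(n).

φ(n) = (p−1)(q−1) = 28·112 = 3136.
Need d with 5·d ≡ 1 (mod 3136). Apply the extended Euclidean algorithm:
3136 = 627*5 + 1
5 = 5*1 + 0
Back-substitute:
1 = 3136 − 627·5
So 5·(-627) ≡ 1 (mod 3136), hence d ≡ -627 ≡ 2509 (mod 3136).

2509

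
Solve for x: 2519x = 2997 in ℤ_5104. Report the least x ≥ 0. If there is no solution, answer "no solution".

no solution

gcd(2519, 5104):
5104 = 2*2519 + 66
2519 = 38*66 + 11
66 = 6*11 + 0
gcd = 11, but 11 ∤ 2997, so the congruence has no solution.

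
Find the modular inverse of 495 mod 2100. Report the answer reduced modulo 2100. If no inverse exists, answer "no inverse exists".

no inverse exists

Compute gcd(495, 2100):
2100 = 4×495 + 120
495 = 4×120 + 15
120 = 8×15 + 0
The gcd is 15, not 1, hence no inverse exists.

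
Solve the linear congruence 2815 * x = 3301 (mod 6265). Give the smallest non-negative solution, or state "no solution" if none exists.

gcd(2815, 6265):
6265 = 2·2815 + 635
2815 = 4·635 + 275
635 = 2·275 + 85
275 = 3·85 + 20
85 = 4·20 + 5
20 = 4·5 + 0
gcd = 5, but 5 ∤ 3301, so the congruence has no solution.

no solution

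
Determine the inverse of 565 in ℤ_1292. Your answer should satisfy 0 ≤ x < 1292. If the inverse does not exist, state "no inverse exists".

Extended Euclidean algorithm:
1292 = 2×565 + 162
565 = 3×162 + 79
162 = 2×79 + 4
79 = 19×4 + 3
4 = 1×3 + 1
3 = 3×1 + 0
The gcd is 1. Working backward:
1 = 4 − 3
1 = −79 + 20·4
1 = 20·162 − 41·79
1 = −41·565 + 143·162
1 = 143·1292 − 327·565
Hence 565⁻¹ ≡ -327 ≡ 965 (mod 1292).

965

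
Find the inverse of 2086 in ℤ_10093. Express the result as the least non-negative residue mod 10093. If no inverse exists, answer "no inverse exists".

7727

Apply the Euclidean algorithm to 10093 and 2086:
10093 = 4×2086 + 1749
2086 = 1×1749 + 337
1749 = 5×337 + 64
337 = 5×64 + 17
64 = 3×17 + 13
17 = 1×13 + 4
13 = 3×4 + 1
4 = 4×1 + 0
gcd = 1, so the inverse exists. Back-substitute:
1 = 13 − 3·4
1 = −3·17 + 4·13
1 = 4·64 − 15·17
1 = −15·337 + 79·64
1 = 79·1749 − 410·337
1 = −410·2086 + 489·1749
1 = 489·10093 − 2366·2086
Hence 2086⁻¹ ≡ -2366 ≡ 7727 (mod 10093).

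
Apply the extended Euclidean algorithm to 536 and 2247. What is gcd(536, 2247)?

Euclidean algorithm:
2247 = 4×536 + 103
536 = 5×103 + 21
103 = 4×21 + 19
21 = 1×19 + 2
19 = 9×2 + 1
2 = 2×1 + 0
gcd(536, 2247) = 1.
Working backward:
1 = 19 − 9·2
1 = −9·21 + 10·19
1 = 10·103 − 49·21
1 = −49·536 + 255·103
1 = 255·2247 − 1069·536
So 1 = (255)·2247 + (-1069)·536.

1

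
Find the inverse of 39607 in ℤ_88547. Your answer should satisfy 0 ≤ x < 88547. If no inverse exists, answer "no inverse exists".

gcd(88547, 39607) by repeated division:
88547 = 2×39607 + 9333
39607 = 4×9333 + 2275
9333 = 4×2275 + 233
2275 = 9×233 + 178
233 = 1×178 + 55
178 = 3×55 + 13
55 = 4×13 + 3
13 = 4×3 + 1
3 = 3×1 + 0
The gcd is 1. Working backward:
1 = 13 − 4·3
1 = −4·55 + 17·13
1 = 17·178 − 55·55
1 = −55·233 + 72·178
1 = 72·2275 − 703·233
1 = −703·9333 + 2884·2275
1 = 2884·39607 − 12239·9333
1 = −12239·88547 + 27362·39607
So 39607·27362 ≡ 1 (mod 88547).

27362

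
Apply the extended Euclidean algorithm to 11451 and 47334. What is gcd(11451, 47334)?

3

Apply Euclid's algorithm to 47334 and 11451:
47334 = 4×11451 + 1530
11451 = 7×1530 + 741
1530 = 2×741 + 48
741 = 15×48 + 21
48 = 2×21 + 6
21 = 3×6 + 3
6 = 2×3 + 0
gcd(11451, 47334) = 3.
Back-substituting:
3 = 21 − 3·6
3 = −3·48 + 7·21
3 = 7·741 − 108·48
3 = −108·1530 + 223·741
3 = 223·11451 − 1669·1530
3 = −1669·47334 + 6899·11451
So 3 = (-1669)·47334 + (6899)·11451.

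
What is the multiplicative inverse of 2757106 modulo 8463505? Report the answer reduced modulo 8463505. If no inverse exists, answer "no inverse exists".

1003711

Apply the Euclidean algorithm to 8463505 and 2757106:
8463505 = 3·2757106 + 192187
2757106 = 14·192187 + 66488
192187 = 2·66488 + 59211
66488 = 1·59211 + 7277
59211 = 8·7277 + 995
7277 = 7·995 + 312
995 = 3·312 + 59
312 = 5·59 + 17
59 = 3·17 + 8
17 = 2·8 + 1
8 = 8·1 + 0
gcd = 1, so the inverse exists. Back-substitute:
1 = 17 − 2·8
1 = −2·59 + 7·17
1 = 7·312 − 37·59
1 = −37·995 + 118·312
1 = 118·7277 − 863·995
1 = −863·59211 + 7022·7277
1 = 7022·66488 − 7885·59211
1 = −7885·192187 + 22792·66488
1 = 22792·2757106 − 326973·192187
1 = −326973·8463505 + 1003711·2757106
So 2757106·1003711 ≡ 1 (mod 8463505).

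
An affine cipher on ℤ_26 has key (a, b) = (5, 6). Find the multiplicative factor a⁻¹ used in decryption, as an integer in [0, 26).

gcd(26, 5) by repeated division:
26 = 5·5 + 1
5 = 5·1 + 0
gcd = 1, so the inverse exists. Back-substitute:
1 = 26 − 5·5
Hence 5⁻¹ ≡ -5 ≡ 21 (mod 26).

21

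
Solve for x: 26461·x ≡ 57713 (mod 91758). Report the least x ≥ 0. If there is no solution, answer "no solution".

First find gcd(26461, 91758):
91758 = 3×26461 + 12375
26461 = 2×12375 + 1711
12375 = 7×1711 + 398
1711 = 4×398 + 119
398 = 3×119 + 41
119 = 2×41 + 37
41 = 1×37 + 4
37 = 9×4 + 1
4 = 4×1 + 0
gcd = 1, so a unique solution mod 91758 exists.
Back-substitute for the Bézout coefficients:
1 = 37 − 9·4
1 = −9·41 + 10·37
1 = 10·119 − 29·41
1 = −29·398 + 97·119
1 = 97·1711 − 417·398
1 = −417·12375 + 3016·1711
1 = 3016·26461 − 6449·12375
1 = −6449·91758 + 22363·26461
So 26461·(22363) ≡ 1 (mod 91758), giving 26461⁻¹ ≡ 22363.
x ≡ 26461⁻¹·57713 ≡ 22363·57713 ≡ 59549 (mod 91758).

59549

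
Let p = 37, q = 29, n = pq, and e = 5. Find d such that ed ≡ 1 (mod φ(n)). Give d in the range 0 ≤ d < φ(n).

φ(n) = (p−1)(q−1) = 36·28 = 1008.
Need d with 5·d ≡ 1 (mod 1008). Apply the extended Euclidean algorithm:
1008 = 201·5 + 3
5 = 1·3 + 2
3 = 1·2 + 1
2 = 2·1 + 0
Back-substitute:
1 = 3 − 2
1 = −5 + 2·3
1 = 2·1008 − 403·5
So 5·(-403) ≡ 1 (mod 1008), hence d ≡ -403 ≡ 605 (mod 1008).

605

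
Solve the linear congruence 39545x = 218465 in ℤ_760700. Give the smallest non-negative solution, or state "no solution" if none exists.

61177

First find gcd(39545, 760700):
760700 = 19·39545 + 9345
39545 = 4·9345 + 2165
9345 = 4·2165 + 685
2165 = 3·685 + 110
685 = 6·110 + 25
110 = 4·25 + 10
25 = 2·10 + 5
10 = 2·5 + 0
gcd = 5 and 5 | 218465, so solutions exist. Divide through by 5: 7909x ≡ 43693 (mod 152140).
Now find 7909⁻¹ mod 152140:
152140 = 19×7909 + 1869
7909 = 4×1869 + 433
1869 = 4×433 + 137
433 = 3×137 + 22
137 = 6×22 + 5
22 = 4×5 + 2
5 = 2×2 + 1
2 = 2×1 + 0
Back-substitute:
1 = 5 − 2·2
1 = −2·22 + 9·5
1 = 9·137 − 56·22
1 = −56·433 + 177·137
1 = 177·1869 − 764·433
1 = −764·7909 + 3233·1869
1 = 3233·152140 − 62191·7909
So 7909·(-62191) ≡ 1 (mod 152140), i.e. 7909⁻¹ ≡ 89949.
Then x ≡ 89949·43693 ≡ 61177 (mod 152140); the smallest non-negative solution is x = 61177.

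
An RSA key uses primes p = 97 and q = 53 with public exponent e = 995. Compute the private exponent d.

587

φ(n) = (p−1)(q−1) = 96·52 = 4992.
Need d with 995·d ≡ 1 (mod 4992). Apply the extended Euclidean algorithm:
4992 = 5×995 + 17
995 = 58×17 + 9
17 = 1×9 + 8
9 = 1×8 + 1
8 = 8×1 + 0
Back-substitute:
1 = 9 − 8
1 = −17 + 2·9
1 = 2·995 − 117·17
1 = −117·4992 + 587·995
So 995·587 ≡ 1 (mod 4992), hence d = 587.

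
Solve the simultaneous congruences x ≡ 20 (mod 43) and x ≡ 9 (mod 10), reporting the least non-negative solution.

149

Write x = 20 + 43·k. Then 43·k ≡ 9 − 20 ≡ 9 (mod 10).
Need 43⁻¹ mod 10. Extended Euclid on (10, 3):
10 = 3×3 + 1
3 = 3×1 + 0
Back-substitute:
1 = 10 − 3·3
43⁻¹ ≡ 7 (mod 10), so k ≡ 7·9 ≡ 3 (mod 10).
x = 20 + 43·3 = 149.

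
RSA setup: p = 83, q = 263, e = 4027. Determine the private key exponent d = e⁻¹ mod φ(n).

φ(n) = (p−1)(q−1) = 82·262 = 21484.
Need d with 4027·d ≡ 1 (mod 21484). Apply the extended Euclidean algorithm:
21484 = 5·4027 + 1349
4027 = 2·1349 + 1329
1349 = 1·1329 + 20
1329 = 66·20 + 9
20 = 2·9 + 2
9 = 4·2 + 1
2 = 2·1 + 0
Back-substitute:
1 = 9 − 4·2
1 = −4·20 + 9·9
1 = 9·1329 − 598·20
1 = −598·1349 + 607·1329
1 = 607·4027 − 1812·1349
1 = −1812·21484 + 9667·4027
So 4027·9667 ≡ 1 (mod 21484), hence d = 9667.

9667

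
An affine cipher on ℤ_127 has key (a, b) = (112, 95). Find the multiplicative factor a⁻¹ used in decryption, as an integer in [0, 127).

110

Extended Euclidean algorithm:
127 = 1×112 + 15
112 = 7×15 + 7
15 = 2×7 + 1
7 = 7×1 + 0
The gcd is 1. Working backward:
1 = 15 − 2·7
1 = −2·112 + 15·15
1 = 15·127 − 17·112
So 112·(-17) ≡ 1 (mod 127), and -17 ≡ 110 (mod 127).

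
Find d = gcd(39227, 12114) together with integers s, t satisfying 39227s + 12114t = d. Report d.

Apply Euclid's algorithm to 39227 and 12114:
39227 = 3*12114 + 2885
12114 = 4*2885 + 574
2885 = 5*574 + 15
574 = 38*15 + 4
15 = 3*4 + 3
4 = 1*3 + 1
3 = 3*1 + 0
gcd(39227, 12114) = 1.
Back-substituting:
1 = 4 − 3
1 = −15 + 4·4
1 = 4·574 − 153·15
1 = −153·2885 + 769·574
1 = 769·12114 − 3229·2885
1 = −3229·39227 + 10456·12114
So 1 = (-3229)·39227 + (10456)·12114.

1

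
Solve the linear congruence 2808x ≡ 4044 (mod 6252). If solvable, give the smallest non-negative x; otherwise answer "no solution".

First find gcd(2808, 6252):
6252 = 2*2808 + 636
2808 = 4*636 + 264
636 = 2*264 + 108
264 = 2*108 + 48
108 = 2*48 + 12
48 = 4*12 + 0
gcd = 12 and 12 | 4044, so solutions exist. Divide through by 12: 234x ≡ 337 (mod 521).
Now find 234⁻¹ mod 521:
521 = 2×234 + 53
234 = 4×53 + 22
53 = 2×22 + 9
22 = 2×9 + 4
9 = 2×4 + 1
4 = 4×1 + 0
Back-substitute:
1 = 9 − 2·4
1 = −2·22 + 5·9
1 = 5·53 − 12·22
1 = −12·234 + 53·53
1 = 53·521 − 118·234
So 234·(-118) ≡ 1 (mod 521), i.e. 234⁻¹ ≡ 403.
Then x ≡ 403·337 ≡ 351 (mod 521); the smallest non-negative solution is x = 351.

351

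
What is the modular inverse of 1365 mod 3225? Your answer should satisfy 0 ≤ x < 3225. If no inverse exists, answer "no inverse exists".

Euclidean algorithm on 3225, 1365:
3225 = 2×1365 + 495
1365 = 2×495 + 375
495 = 1×375 + 120
375 = 3×120 + 15
120 = 8×15 + 0
The gcd is 15, not 1, hence no inverse exists.

no inverse exists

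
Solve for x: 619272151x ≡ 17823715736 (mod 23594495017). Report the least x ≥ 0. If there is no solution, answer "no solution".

22264529756

First find gcd(619272151, 23594495017):
23594495017 = 38×619272151 + 62153279
619272151 = 9×62153279 + 59892640
62153279 = 1×59892640 + 2260639
59892640 = 26×2260639 + 1116026
2260639 = 2×1116026 + 28587
1116026 = 39×28587 + 1133
28587 = 25×1133 + 262
1133 = 4×262 + 85
262 = 3×85 + 7
85 = 12×7 + 1
7 = 7×1 + 0
gcd = 1, so a unique solution mod 23594495017 exists.
Back-substitute for the Bézout coefficients:
1 = 85 − 12·7
1 = −12·262 + 37·85
1 = 37·1133 − 160·262
1 = −160·28587 + 4037·1133
1 = 4037·1116026 − 157603·28587
1 = −157603·2260639 + 319243·1116026
1 = 319243·59892640 − 8457921·2260639
1 = −8457921·62153279 + 8777164·59892640
1 = 8777164·619272151 − 87452397·62153279
1 = −87452397·23594495017 + 3331968250·619272151
So 619272151·(3331968250) ≡ 1 (mod 23594495017), giving 619272151⁻¹ ≡ 3331968250.
x ≡ 619272151⁻¹·17823715736 ≡ 3331968250·17823715736 ≡ 22264529756 (mod 23594495017).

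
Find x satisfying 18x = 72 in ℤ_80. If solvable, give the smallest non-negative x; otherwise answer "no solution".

4

First find gcd(18, 80):
80 = 4×18 + 8
18 = 2×8 + 2
8 = 4×2 + 0
gcd = 2 and 2 | 72, so solutions exist. Divide through by 2: 9x ≡ 36 (mod 40).
Now find 9⁻¹ mod 40:
40 = 4*9 + 4
9 = 2*4 + 1
4 = 4*1 + 0
Back-substitute:
1 = 9 − 2·4
1 = −2·40 + 9·9
So 9⁻¹ ≡ 9 (mod 40).
Then x ≡ 9·36 ≡ 4 (mod 40); the smallest non-negative solution is x = 4.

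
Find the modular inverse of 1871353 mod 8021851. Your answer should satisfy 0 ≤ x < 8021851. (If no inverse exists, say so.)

7677418

Run Euclid on (8021851, 1871353):
8021851 = 4·1871353 + 536439
1871353 = 3·536439 + 262036
536439 = 2·262036 + 12367
262036 = 21·12367 + 2329
12367 = 5·2329 + 722
2329 = 3·722 + 163
722 = 4·163 + 70
163 = 2·70 + 23
70 = 3·23 + 1
23 = 23·1 + 0
Since gcd(1871353, 8021851) = 1, back-substitute to write 1 as a combination:
1 = 70 − 3·23
1 = −3·163 + 7·70
1 = 7·722 − 31·163
1 = −31·2329 + 100·722
1 = 100·12367 − 531·2329
1 = −531·262036 + 11251·12367
1 = 11251·536439 − 23033·262036
1 = −23033·1871353 + 80350·536439
1 = 80350·8021851 − 344433·1871353
So 1871353·(-344433) ≡ 1 (mod 8021851), and -344433 ≡ 7677418 (mod 8021851).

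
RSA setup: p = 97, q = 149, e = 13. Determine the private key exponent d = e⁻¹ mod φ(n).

φ(n) = (p−1)(q−1) = 96·148 = 14208.
Need d with 13·d ≡ 1 (mod 14208). Apply the extended Euclidean algorithm:
14208 = 1092×13 + 12
13 = 1×12 + 1
12 = 12×1 + 0
Back-substitute:
1 = 13 − 12
1 = −14208 + 1093·13
So 13·1093 ≡ 1 (mod 14208), hence d = 1093.

1093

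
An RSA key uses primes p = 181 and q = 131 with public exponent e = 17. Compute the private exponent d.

2753

φ(n) = (p−1)(q−1) = 180·130 = 23400.
Need d with 17·d ≡ 1 (mod 23400). Apply the extended Euclidean algorithm:
23400 = 1376×17 + 8
17 = 2×8 + 1
8 = 8×1 + 0
Back-substitute:
1 = 17 − 2·8
1 = −2·23400 + 2753·17
So 17·2753 ≡ 1 (mod 23400), hence d = 2753.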